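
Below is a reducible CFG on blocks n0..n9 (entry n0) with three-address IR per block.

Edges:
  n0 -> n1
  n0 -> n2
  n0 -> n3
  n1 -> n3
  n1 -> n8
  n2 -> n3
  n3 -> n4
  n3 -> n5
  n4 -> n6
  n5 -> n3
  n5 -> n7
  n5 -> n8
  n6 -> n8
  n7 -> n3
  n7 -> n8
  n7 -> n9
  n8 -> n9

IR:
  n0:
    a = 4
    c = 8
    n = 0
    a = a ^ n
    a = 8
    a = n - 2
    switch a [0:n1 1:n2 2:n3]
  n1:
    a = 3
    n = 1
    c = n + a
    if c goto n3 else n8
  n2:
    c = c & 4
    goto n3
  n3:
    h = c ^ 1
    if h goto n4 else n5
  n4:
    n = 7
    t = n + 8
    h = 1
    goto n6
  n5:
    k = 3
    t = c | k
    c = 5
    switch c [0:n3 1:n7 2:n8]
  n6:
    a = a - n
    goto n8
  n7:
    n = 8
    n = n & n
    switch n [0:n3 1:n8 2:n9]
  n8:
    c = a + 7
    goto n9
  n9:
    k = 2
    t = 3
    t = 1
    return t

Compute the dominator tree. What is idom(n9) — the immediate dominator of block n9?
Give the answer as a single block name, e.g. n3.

idom tree: n1←n0 n2←n0 n3←n0 n4←n3 n5←n3 n6←n4 n7←n5 n8←n0 n9←n0
Dom∩ at merges:
  n3: preds {n0,n1,n2,n5,n7}: {n0} ∩ {n0,n1} ∩ {n0,n2} ∩ {n0,n3,n5} ∩ {n0,n3,n5,n7} = {n0}; idom=n0
  n8: preds {n1,n5,n6,n7}: {n0,n1} ∩ {n0,n3,n5} ∩ {n0,n3,n4,n6} ∩ {n0,n3,n5,n7} = {n0}; idom=n0
  n9: preds {n7,n8}: {n0,n3,n5,n7} ∩ {n0,n8} = {n0}; idom=n0

idom(n9) = n0

Answer: n0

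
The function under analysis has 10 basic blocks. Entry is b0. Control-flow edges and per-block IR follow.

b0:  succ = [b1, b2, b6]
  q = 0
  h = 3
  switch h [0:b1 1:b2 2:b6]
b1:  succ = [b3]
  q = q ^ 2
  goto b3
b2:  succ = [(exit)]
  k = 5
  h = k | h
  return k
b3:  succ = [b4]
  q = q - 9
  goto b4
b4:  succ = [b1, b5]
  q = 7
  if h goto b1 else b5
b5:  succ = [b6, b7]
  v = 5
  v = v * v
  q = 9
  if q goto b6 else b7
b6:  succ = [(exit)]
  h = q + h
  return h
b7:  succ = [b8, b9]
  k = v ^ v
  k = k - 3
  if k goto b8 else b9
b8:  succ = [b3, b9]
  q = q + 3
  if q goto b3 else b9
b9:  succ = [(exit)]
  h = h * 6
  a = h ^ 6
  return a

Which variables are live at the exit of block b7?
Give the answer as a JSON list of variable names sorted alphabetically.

Per-block:
  b0: def={h,q} ue=∅
  b1: def={q} ue={q}
  b2: def={h,k} ue={h}
  b3: def={q} ue={q}
  b4: def={q} ue={h}
  b5: def={q,v} ue=∅
  b6: def={h} ue={h,q}
  b7: def={k} ue={v}
  b8: def={q} ue={q}
  b9: def={a,h} ue={h}

Backward fixpoint:
  b0: in=∅ out={h,q}
  b1: in={h,q} out={h,q}
  b2: in={h} out=∅
  b3: in={h,q} out={h}
  b4: in={h} out={h,q}
  b5: in={h} out={h,q,v}
  b6: in={h,q} out=∅
  b7: in={h,q,v} out={h,q}
  b8: in={h,q} out={h,q}
  b9: in={h} out=∅

live-out(b7) = ["h", "q"]

Answer: ["h", "q"]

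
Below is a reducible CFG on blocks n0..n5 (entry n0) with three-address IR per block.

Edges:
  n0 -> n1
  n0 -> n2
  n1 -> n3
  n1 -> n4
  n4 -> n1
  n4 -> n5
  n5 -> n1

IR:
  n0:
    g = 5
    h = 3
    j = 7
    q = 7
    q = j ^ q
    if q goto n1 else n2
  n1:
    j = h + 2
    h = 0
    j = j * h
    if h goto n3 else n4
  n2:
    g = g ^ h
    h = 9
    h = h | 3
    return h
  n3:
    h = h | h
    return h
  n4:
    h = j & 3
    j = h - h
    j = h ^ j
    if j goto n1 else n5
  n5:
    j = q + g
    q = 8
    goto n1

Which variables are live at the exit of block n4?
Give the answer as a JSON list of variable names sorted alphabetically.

Answer: ["g", "h", "q"]

Derivation:
def/use:
  n0 def {g,h,j,q} use ∅
  n1 def {h,j} use {h}
  n2 def {g,h} use {g,h}
  n3 def {h} use {h}
  n4 def {h,j} use {j}
  n5 def {j,q} use {g,q}

Liveness:
  n0 li=∅ lo={g,h,q}
  n1 li={g,h,q} lo={g,h,j,q}
  n2 li={g,h} lo=∅
  n3 li={h} lo=∅
  n4 li={g,j,q} lo={g,h,q}
  n5 li={g,h,q} lo={g,h,q}

live-out(n4) = ["g", "h", "q"]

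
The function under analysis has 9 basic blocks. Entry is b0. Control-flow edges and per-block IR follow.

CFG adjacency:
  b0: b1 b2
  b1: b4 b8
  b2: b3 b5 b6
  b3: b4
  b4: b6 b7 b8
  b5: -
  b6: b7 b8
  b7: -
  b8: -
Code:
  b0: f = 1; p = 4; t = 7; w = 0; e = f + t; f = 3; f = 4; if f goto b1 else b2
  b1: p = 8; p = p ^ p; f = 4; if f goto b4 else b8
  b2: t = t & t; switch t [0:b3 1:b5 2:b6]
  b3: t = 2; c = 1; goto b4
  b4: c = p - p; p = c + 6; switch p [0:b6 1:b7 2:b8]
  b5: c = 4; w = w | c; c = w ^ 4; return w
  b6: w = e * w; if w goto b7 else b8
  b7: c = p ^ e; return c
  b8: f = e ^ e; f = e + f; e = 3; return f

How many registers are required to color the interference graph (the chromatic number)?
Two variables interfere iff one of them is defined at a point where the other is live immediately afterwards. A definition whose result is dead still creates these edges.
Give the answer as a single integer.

Answer: 5

Analysis:
def/use:
  b0: {e,f,p,t,w} / ∅
  b1: {f,p} / ∅
  b2: {t} / {t}
  b3: {c,t} / ∅
  b4: {c,p} / {p}
  b5: {c,w} / {w}
  b6: {w} / {e,w}
  b7: {c} / {e,p}
  b8: {e,f} / {e}

Liveness:
  live b0: ∅→{e,p,t,w}
  live b1: {e,w}→{e,p,w}
  live b2: {e,p,t,w}→{e,p,w}
  live b3: {e,p,w}→{e,p,w}
  live b4: {e,p,w}→{e,p,w}
  live b5: {w}→∅
  live b6: {e,p,w}→{e,p}
  live b7: {e,p}→∅
  live b8: {e}→∅

Interfere edges:
  c — {e,p,w}
  e — {c,f,p,t,w}
  f — {e,p,t,w}
  p — {c,e,f,t,w}
  t — {e,f,p,w}
  w — {c,e,f,p,t}

Chromatic number:
  clique {e,f,p,t,w} ⇒ need ≥ 5
  assign c→r3 e→r0 f→r3 p→r1 t→r4 w→r2 — no edge inside a register ⇒ χ ≤ 5
  χ = 5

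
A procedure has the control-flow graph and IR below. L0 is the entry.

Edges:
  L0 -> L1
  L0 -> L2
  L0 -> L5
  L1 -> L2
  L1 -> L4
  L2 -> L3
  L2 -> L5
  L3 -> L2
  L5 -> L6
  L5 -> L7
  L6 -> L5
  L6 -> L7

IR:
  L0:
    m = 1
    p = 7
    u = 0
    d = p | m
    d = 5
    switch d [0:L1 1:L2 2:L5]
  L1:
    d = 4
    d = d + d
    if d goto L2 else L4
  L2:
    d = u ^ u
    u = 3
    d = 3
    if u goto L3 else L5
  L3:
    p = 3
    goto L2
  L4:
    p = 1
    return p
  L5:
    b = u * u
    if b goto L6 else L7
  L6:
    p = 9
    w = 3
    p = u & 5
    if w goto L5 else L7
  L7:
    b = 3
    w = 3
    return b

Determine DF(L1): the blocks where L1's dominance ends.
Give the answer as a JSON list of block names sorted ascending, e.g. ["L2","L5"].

Answer: ["L2"]

Working:
idom tree: L1←L0 L2←L0 L3←L2 L4←L1 L5←L0 L6←L5 L7←L5
Dom∩ at merges:
  L2: preds {L0,L1,L3}: {L0} ∩ {L0,L1} ∩ {L0,L2,L3} = {L0}; idom=L0
  L5: preds {L0,L2,L6}: {L0} ∩ {L0,L2} ∩ {L0,L5,L6} = {L0}; idom=L0
  L7: preds {L5,L6}: {L0,L5} ∩ {L0,L5,L6} = {L0,L5}; idom=L5

DF walk-up:
  join L2 pred L0: · stop@L0
  join L2 pred L1: L1 stop@L0
  join L2 pred L3: L3→L2 stop@L0
  join L5 pred L0: · stop@L0
  join L5 pred L2: L2 stop@L0
  join L5 pred L6: L6→L5 stop@L0
  join L7 pred L5: · stop@L5
  join L7 pred L6: L6 stop@L5
  DF(L0)=∅
  DF(L1)={L2}
  DF(L2)={L2,L5}
  DF(L3)={L2}
  DF(L4)=∅
  DF(L5)={L5}
  DF(L6)={L5,L7}
  DF(L7)=∅

DF(L1) = ["L2"]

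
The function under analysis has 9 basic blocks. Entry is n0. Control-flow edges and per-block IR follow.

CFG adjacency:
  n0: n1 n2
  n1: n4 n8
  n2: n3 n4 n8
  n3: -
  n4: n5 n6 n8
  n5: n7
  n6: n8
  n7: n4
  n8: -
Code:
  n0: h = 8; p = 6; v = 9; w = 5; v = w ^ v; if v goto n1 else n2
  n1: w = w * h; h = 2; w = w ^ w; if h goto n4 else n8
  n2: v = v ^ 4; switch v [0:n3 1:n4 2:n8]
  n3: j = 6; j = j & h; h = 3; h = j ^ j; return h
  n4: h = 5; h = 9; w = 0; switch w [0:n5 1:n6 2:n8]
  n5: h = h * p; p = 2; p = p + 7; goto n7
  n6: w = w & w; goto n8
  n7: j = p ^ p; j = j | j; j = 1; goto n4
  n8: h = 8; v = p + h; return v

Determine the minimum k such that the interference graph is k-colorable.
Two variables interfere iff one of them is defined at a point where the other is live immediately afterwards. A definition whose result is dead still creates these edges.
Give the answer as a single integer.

def/use:
  n0 def {h,p,v,w} use ∅
  n1 def {h,w} use {h,w}
  n2 def {v} use {v}
  n3 def {h,j} use {h}
  n4 def {h,w} use ∅
  n5 def {h,p} use {h,p}
  n6 def {w} use {w}
  n7 def {j} use {p}
  n8 def {h,v} use {p}

Liveness:
  live n0: ∅→{h,p,v,w}
  live n1: {h,p,w}→{p}
  live n2: {h,p,v}→{h,p}
  live n3: {h}→∅
  live n4: {p}→{h,p,w}
  live n5: {h,p}→{p}
  live n6: {p,w}→{p}
  live n7: {p}→{p}
  live n8: {p}→∅

Conflict graph:
  h↔{j,p,v,w}
  j↔{h,p}
  p↔{h,j,v,w}
  v↔{h,p,w}
  w↔{h,p,v}

Colouring:
  lower bound: {h,p,v,w} mutually conflict ⇒ χ ≥ 4
  4-colouring: R0={h}  R1={p}  R2={j,v}  R3={w}
  χ = 4

Answer: 4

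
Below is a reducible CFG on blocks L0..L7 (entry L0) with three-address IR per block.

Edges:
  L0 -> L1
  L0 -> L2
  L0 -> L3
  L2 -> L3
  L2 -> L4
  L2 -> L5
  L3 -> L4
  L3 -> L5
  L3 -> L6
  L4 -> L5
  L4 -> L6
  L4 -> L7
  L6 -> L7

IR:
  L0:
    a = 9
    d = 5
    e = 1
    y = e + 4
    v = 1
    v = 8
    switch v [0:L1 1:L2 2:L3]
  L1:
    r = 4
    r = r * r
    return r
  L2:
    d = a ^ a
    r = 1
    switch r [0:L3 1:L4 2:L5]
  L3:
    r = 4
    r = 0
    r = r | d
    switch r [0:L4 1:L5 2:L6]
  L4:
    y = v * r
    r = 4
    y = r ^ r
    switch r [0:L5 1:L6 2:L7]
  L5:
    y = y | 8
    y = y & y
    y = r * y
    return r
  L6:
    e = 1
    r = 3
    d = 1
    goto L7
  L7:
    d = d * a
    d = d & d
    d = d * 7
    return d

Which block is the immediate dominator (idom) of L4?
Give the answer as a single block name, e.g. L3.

Answer: L0

Analysis:
idom tree: L1←L0 L2←L0 L3←L0 L4←L0 L5←L0 L6←L0 L7←L0
Dom at joins:
  L3: preds {L0,L2}: {L0} ∩ {L0,L2} = {L0}; idom=L0
  L4: preds {L2,L3}: {L0,L2} ∩ {L0,L3} = {L0}; idom=L0
  L5: preds {L2,L3,L4}: {L0,L2} ∩ {L0,L3} ∩ {L0,L4} = {L0}; idom=L0
  L6: preds {L3,L4}: {L0,L3} ∩ {L0,L4} = {L0}; idom=L0
  L7: preds {L4,L6}: {L0,L4} ∩ {L0,L6} = {L0}; idom=L0

idom(L4) = L0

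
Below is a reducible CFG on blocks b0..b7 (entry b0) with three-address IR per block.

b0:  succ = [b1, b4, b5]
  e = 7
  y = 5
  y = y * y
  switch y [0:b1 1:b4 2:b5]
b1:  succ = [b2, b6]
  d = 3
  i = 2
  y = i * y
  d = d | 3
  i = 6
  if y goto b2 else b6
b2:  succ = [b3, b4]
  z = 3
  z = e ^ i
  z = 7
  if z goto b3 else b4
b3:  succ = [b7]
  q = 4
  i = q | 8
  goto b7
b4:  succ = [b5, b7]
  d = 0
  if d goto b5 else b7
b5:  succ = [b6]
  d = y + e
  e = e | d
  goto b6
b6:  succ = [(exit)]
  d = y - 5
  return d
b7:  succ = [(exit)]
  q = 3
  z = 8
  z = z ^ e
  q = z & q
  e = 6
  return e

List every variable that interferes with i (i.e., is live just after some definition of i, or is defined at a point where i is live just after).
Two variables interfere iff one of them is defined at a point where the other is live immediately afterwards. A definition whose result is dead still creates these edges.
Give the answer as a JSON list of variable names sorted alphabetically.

Per-block:
  b0: def={e,y} ue=∅
  b1: def={d,i,y} ue={y}
  b2: def={z} ue={e,i}
  b3: def={i,q} ue=∅
  b4: def={d} ue=∅
  b5: def={d,e} ue={e,y}
  b6: def={d} ue={y}
  b7: def={e,q,z} ue={e}

Live sets:
  b0 li=∅ lo={e,y}
  b1 li={e,y} lo={e,i,y}
  b2 li={e,i,y} lo={e,y}
  b3 li={e} lo={e}
  b4 li={e,y} lo={e,y}
  b5 li={e,y} lo={y}
  b6 li={y} lo=∅
  b7 li={e} lo=∅

Interference:
  d — {e,i,y}
  e — {d,i,q,y,z}
  i — {d,e,y,z}
  q — {e,z}
  y — {d,e,i,z}
  z — {e,i,q,y}

N(i) = ["d", "e", "y", "z"]

Answer: ["d", "e", "y", "z"]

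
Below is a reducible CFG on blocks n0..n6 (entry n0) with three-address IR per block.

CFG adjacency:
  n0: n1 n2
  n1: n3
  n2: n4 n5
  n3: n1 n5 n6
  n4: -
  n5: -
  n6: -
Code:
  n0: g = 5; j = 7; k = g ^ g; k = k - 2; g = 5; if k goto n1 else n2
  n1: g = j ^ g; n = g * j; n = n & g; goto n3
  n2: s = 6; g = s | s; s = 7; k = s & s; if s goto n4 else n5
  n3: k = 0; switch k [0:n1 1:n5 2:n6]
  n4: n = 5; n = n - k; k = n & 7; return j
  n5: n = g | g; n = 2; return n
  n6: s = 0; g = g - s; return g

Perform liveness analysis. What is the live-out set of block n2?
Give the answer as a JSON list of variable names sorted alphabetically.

Per-block:
  n0: def={g,j,k} ue=∅
  n1: def={g,n} ue={g,j}
  n2: def={g,k,s} ue=∅
  n3: def={k} ue=∅
  n4: def={k,n} ue={j,k}
  n5: def={n} ue={g}
  n6: def={g,s} ue={g}

Live sets:
  n0: in=∅ out={g,j}
  n1: in={g,j} out={g,j}
  n2: in={j} out={g,j,k}
  n3: in={g,j} out={g,j}
  n4: in={j,k} out=∅
  n5: in={g} out=∅
  n6: in={g} out=∅

live-out(n2) = ["g", "j", "k"]

Answer: ["g", "j", "k"]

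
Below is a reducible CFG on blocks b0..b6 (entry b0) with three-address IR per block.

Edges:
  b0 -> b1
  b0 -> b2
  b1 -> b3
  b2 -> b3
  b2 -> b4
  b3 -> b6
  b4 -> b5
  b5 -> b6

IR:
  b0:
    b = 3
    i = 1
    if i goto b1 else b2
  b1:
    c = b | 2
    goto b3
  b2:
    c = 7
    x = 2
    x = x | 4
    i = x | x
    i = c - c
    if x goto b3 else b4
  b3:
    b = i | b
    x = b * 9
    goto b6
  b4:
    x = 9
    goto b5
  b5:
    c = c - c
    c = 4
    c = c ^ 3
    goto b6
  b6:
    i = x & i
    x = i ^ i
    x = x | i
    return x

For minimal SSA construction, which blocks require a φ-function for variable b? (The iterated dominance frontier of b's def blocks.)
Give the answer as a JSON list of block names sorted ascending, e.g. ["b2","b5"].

idom tree: b1←b0 b2←b0 b3←b0 b4←b2 b5←b4 b6←b0
Join-block Dom:
  b3: preds {b1,b2}: {b0,b1} ∩ {b0,b2} = {b0}; idom=b0
  b6: preds {b3,b5}: {b0,b3} ∩ {b0,b2,b4,b5} = {b0}; idom=b0

Frontier:
  join b3 pred b1: b1 stop@b0
  join b3 pred b2: b2 stop@b0
  join b6 pred b3: b3 stop@b0
  join b6 pred b5: b5→b4→b2 stop@b0
  b0 → ∅
  b1 → {b3}
  b2 → {b3,b6}
  b3 → {b6}
  b4 → {b6}
  b5 → {b6}
  b6 → ∅

φ for b: defs {b0,b3}
  DF⁺ = {b6}

Answer: ["b6"]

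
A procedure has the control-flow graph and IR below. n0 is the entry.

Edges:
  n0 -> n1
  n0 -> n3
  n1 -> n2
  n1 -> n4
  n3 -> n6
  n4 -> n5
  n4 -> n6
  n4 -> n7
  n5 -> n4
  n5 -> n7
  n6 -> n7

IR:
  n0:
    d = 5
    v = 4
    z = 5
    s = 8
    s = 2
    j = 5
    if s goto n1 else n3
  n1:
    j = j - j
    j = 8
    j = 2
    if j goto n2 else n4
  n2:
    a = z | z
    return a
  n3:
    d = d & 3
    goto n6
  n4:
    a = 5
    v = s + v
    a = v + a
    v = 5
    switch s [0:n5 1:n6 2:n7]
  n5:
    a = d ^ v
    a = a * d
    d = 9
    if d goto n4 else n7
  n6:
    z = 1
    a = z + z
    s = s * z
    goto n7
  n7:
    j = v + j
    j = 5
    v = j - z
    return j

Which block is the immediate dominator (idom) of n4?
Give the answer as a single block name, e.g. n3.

idom tree: n1←n0 n2←n1 n3←n0 n4←n1 n5←n4 n6←n0 n7←n0
Dom∩ at merges:
  n4: preds {n1,n5}: {n0,n1} ∩ {n0,n1,n4,n5} = {n0,n1}; idom=n1
  n6: preds {n3,n4}: {n0,n3} ∩ {n0,n1,n4} = {n0}; idom=n0
  n7: preds {n4,n5,n6}: {n0,n1,n4} ∩ {n0,n1,n4,n5} ∩ {n0,n6} = {n0}; idom=n0

idom(n4) = n1

Answer: n1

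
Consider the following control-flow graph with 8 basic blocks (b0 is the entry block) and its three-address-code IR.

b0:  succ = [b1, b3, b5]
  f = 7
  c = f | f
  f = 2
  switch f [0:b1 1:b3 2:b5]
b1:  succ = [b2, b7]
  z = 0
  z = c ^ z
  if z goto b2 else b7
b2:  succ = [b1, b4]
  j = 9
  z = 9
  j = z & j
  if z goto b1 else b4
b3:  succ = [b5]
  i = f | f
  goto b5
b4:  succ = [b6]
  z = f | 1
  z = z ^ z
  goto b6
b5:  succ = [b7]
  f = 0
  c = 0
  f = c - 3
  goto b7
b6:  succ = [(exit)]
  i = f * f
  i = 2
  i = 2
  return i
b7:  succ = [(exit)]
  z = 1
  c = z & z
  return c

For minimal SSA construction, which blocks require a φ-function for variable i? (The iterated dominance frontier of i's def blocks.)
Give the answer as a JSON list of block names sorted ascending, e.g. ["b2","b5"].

Answer: ["b5", "b7"]

Derivation:
idom tree: b1←b0 b2←b1 b3←b0 b4←b2 b5←b0 b6←b4 b7←b0
Dom∩ at merges:
  b1: preds {b0,b2}: {b0} ∩ {b0,b1,b2} = {b0}; idom=b0
  b5: preds {b0,b3}: {b0} ∩ {b0,b3} = {b0}; idom=b0
  b7: preds {b1,b5}: {b0,b1} ∩ {b0,b5} = {b0}; idom=b0

Frontier:
  join b1 pred b0: · stop@b0
  join b1 pred b2: b2→b1 stop@b0
  join b5 pred b0: · stop@b0
  join b5 pred b3: b3 stop@b0
  join b7 pred b1: b1 stop@b0
  join b7 pred b5: b5 stop@b0
  b0: DF=∅
  b1: DF={b1,b7}
  b2: DF={b1}
  b3: DF={b5}
  b4: DF=∅
  b5: DF={b7}
  b6: DF=∅
  b7: DF=∅

φ for i: defs {b3,b6}
  DF⁺ = {b5,b7}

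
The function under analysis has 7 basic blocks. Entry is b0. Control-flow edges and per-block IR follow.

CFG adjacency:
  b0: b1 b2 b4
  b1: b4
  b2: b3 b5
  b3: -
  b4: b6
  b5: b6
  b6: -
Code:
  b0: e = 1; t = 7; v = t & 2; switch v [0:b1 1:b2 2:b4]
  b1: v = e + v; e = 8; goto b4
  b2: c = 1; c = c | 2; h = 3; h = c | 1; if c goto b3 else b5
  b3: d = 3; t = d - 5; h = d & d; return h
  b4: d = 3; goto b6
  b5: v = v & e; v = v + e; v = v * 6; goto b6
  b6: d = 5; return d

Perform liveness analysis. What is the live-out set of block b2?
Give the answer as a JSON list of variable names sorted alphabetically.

Answer: ["e", "v"]

Analysis:
Per-block:
  b0 def {e,t,v} use ∅
  b1 def {e,v} use {e,v}
  b2 def {c,h} use ∅
  b3 def {d,h,t} use ∅
  b4 def {d} use ∅
  b5 def {v} use {e,v}
  b6 def {d} use ∅

Liveness:
  b0: in=∅ out={e,v}
  b1: in={e,v} out=∅
  b2: in={e,v} out={e,v}
  b3: in=∅ out=∅
  b4: in=∅ out=∅
  b5: in={e,v} out=∅
  b6: in=∅ out=∅

live-out(b2) = ["e", "v"]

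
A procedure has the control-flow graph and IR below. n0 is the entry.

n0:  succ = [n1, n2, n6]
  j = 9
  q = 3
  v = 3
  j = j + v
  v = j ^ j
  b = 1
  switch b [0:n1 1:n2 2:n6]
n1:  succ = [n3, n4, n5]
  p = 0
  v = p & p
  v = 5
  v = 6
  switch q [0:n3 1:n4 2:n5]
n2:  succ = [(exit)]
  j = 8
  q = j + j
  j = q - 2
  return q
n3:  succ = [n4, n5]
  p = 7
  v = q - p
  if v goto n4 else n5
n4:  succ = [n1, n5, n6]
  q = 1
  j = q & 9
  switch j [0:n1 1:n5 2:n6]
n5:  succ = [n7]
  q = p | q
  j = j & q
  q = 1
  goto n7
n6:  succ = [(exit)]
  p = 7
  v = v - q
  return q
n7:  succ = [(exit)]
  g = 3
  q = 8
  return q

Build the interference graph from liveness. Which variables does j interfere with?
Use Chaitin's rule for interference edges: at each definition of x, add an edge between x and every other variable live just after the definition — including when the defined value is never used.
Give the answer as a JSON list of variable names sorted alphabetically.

Answer: ["b", "p", "q", "v"]

Derivation:
def/use:
  n0: {b,j,q,v} / ∅
  n1: {p,v} / {q}
  n2: {j,q} / ∅
  n3: {p,v} / {q}
  n4: {j,q} / ∅
  n5: {j,q} / {j,p,q}
  n6: {p,v} / {q,v}
  n7: {g,q} / ∅

Backward fixpoint:
  live n0: ∅→{j,q,v}
  live n1: {j,q}→{j,p,q,v}
  live n2: ∅→∅
  live n3: {j,q}→{j,p,q,v}
  live n4: {p,v}→{j,p,q,v}
  live n5: {j,p,q}→∅
  live n6: {q,v}→∅
  live n7: ∅→∅

Conflict graph:
  b — {j,q,v}
  g — ∅
  j — {b,p,q,v}
  p — {j,q,v}
  q — {b,j,p,v}
  v — {b,j,p,q}

N(j) = ["b", "p", "q", "v"]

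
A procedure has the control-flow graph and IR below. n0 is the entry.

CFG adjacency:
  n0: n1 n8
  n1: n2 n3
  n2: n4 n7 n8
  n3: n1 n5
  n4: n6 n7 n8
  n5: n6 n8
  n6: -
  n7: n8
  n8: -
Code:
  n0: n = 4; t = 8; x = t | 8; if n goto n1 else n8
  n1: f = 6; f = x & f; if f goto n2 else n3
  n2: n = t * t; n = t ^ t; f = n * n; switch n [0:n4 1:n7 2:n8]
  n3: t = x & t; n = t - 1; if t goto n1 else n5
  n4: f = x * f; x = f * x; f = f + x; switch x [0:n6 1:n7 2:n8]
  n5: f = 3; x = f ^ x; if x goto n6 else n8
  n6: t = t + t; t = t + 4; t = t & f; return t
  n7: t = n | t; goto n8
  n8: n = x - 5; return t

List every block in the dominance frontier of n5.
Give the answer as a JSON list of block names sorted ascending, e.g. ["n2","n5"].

idom tree: n1←n0 n2←n1 n3←n1 n4←n2 n5←n3 n6←n1 n7←n2 n8←n0
Join-block Dom:
  n1: preds {n0,n3}: {n0} ∩ {n0,n1,n3} = {n0}; idom=n0
  n6: preds {n4,n5}: {n0,n1,n2,n4} ∩ {n0,n1,n3,n5} = {n0,n1}; idom=n1
  n7: preds {n2,n4}: {n0,n1,n2} ∩ {n0,n1,n2,n4} = {n0,n1,n2}; idom=n2
  n8: preds {n0,n2,n4,n5,n7}: {n0} ∩ {n0,n1,n2} ∩ {n0,n1,n2,n4} ∩ {n0,n1,n3,n5} ∩ {n0,n1,n2,n7} = {n0}; idom=n0

DF walk-up:
  join n1 pred n0: · stop@n0
  join n1 pred n3: n3→n1 stop@n0
  join n6 pred n4: n4→n2 stop@n1
  join n6 pred n5: n5→n3 stop@n1
  join n7 pred n2: · stop@n2
  join n7 pred n4: n4 stop@n2
  join n8 pred n0: · stop@n0
  join n8 pred n2: n2→n1 stop@n0
  join n8 pred n4: n4→n2→n1 stop@n0
  join n8 pred n5: n5→n3→n1 stop@n0
  join n8 pred n7: n7→n2→n1 stop@n0
  n0 → ∅
  n1 → {n1,n8}
  n2 → {n6,n8}
  n3 → {n1,n6,n8}
  n4 → {n6,n7,n8}
  n5 → {n6,n8}
  n6 → ∅
  n7 → {n8}
  n8 → ∅

DF(n5) = ["n6", "n8"]

Answer: ["n6", "n8"]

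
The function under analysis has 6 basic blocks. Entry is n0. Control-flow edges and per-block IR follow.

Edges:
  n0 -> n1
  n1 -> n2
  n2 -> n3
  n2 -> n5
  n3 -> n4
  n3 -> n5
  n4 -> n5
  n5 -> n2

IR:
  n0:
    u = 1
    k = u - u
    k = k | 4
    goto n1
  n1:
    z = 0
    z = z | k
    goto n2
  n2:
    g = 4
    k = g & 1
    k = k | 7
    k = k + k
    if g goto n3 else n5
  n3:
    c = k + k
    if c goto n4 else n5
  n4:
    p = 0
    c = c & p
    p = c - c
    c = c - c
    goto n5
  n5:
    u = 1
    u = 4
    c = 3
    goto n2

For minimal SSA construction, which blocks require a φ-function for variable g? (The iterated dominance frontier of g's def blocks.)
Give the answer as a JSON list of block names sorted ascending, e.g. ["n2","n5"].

Answer: ["n2"]

Derivation:
idom tree: n1←n0 n2←n1 n3←n2 n4←n3 n5←n2
Dom∩ at merges:
  n2: preds {n1,n5}: {n0,n1} ∩ {n0,n1,n2,n5} = {n0,n1}; idom=n1
  n5: preds {n2,n3,n4}: {n0,n1,n2} ∩ {n0,n1,n2,n3} ∩ {n0,n1,n2,n3,n4} = {n0,n1,n2}; idom=n2

DF walk-up:
  n2←n1: walk · to n1
  n2←n5: walk n5→n2 to n1
  n5←n2: walk · to n2
  n5←n3: walk n3 to n2
  n5←n4: walk n4→n3 to n2
  n0: DF=∅
  n1: DF=∅
  n2: DF={n2}
  n3: DF={n5}
  n4: DF={n5}
  n5: DF={n2}

φ for g: defs {n2}
  DF⁺ = {n2}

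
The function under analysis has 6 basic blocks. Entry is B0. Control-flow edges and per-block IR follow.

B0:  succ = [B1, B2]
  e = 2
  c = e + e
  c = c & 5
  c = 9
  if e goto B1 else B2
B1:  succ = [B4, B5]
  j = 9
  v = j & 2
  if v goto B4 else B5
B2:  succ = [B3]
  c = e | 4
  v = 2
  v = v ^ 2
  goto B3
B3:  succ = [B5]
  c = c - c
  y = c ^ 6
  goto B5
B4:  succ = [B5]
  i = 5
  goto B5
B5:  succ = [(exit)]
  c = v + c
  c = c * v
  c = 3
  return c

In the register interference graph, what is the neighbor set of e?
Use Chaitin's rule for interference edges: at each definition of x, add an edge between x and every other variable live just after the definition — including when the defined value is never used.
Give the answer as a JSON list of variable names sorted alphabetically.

def/use:
  B0 def {c,e} use ∅
  B1 def {j,v} use ∅
  B2 def {c,v} use {e}
  B3 def {c,y} use {c}
  B4 def {i} use ∅
  B5 def {c} use {c,v}

Live sets:
  live B0: ∅→{c,e}
  live B1: {c}→{c,v}
  live B2: {e}→{c,v}
  live B3: {c,v}→{c,v}
  live B4: {c,v}→{c,v}
  live B5: {c,v}→∅

Conflict graph:
  c↔{e,i,j,v,y}
  e↔{c}
  i↔{c,v}
  j↔{c}
  v↔{c,i,y}
  y↔{c,v}

N(e) = ["c"]

Answer: ["c"]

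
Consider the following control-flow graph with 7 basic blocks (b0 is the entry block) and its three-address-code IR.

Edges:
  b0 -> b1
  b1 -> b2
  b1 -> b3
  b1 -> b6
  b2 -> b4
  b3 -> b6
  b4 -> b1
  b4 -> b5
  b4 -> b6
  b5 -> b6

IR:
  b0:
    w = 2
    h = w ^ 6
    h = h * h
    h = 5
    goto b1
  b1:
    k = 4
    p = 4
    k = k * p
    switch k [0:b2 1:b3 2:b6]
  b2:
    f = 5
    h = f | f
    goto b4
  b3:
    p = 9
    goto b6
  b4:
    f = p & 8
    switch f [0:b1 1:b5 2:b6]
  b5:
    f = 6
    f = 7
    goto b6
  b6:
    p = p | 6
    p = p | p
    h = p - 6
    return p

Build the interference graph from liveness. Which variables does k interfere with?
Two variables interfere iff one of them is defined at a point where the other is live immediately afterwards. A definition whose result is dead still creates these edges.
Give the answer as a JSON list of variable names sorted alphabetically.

Answer: ["p"]

Working:
Block summaries:
  b0: {h,w} / ∅
  b1: {k,p} / ∅
  b2: {f,h} / ∅
  b3: {p} / ∅
  b4: {f} / {p}
  b5: {f} / ∅
  b6: {h,p} / {p}

Live sets:
  b0 li=∅ lo=∅
  b1 li=∅ lo={p}
  b2 li={p} lo={p}
  b3 li=∅ lo={p}
  b4 li={p} lo={p}
  b5 li={p} lo={p}
  b6 li={p} lo=∅

Conflict graph:
  f↔{p}
  h↔{p}
  k↔{p}
  p↔{f,h,k}
  w↔∅

N(k) = ["p"]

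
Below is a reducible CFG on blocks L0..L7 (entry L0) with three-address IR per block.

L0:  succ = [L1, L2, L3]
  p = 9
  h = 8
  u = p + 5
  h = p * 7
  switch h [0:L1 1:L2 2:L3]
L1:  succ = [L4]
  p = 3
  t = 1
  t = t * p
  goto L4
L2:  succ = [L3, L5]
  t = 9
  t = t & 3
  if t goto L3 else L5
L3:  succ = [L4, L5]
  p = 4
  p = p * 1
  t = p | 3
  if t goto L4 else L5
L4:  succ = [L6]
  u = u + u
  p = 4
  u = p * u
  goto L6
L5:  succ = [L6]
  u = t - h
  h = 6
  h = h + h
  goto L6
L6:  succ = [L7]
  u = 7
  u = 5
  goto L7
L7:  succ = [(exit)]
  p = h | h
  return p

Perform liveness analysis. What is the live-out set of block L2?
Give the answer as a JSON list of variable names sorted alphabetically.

Answer: ["h", "t", "u"]

Working:
Block summaries:
  L0: def={h,p,u} ue=∅
  L1: def={p,t} ue=∅
  L2: def={t} ue=∅
  L3: def={p,t} ue=∅
  L4: def={p,u} ue={u}
  L5: def={h,u} ue={h,t}
  L6: def={u} ue=∅
  L7: def={p} ue={h}

Live sets:
  L0 li=∅ lo={h,u}
  L1 li={h,u} lo={h,u}
  L2 li={h,u} lo={h,t,u}
  L3 li={h,u} lo={h,t,u}
  L4 li={h,u} lo={h}
  L5 li={h,t} lo={h}
  L6 li={h} lo={h}
  L7 li={h} lo=∅

live-out(L2) = ["h", "t", "u"]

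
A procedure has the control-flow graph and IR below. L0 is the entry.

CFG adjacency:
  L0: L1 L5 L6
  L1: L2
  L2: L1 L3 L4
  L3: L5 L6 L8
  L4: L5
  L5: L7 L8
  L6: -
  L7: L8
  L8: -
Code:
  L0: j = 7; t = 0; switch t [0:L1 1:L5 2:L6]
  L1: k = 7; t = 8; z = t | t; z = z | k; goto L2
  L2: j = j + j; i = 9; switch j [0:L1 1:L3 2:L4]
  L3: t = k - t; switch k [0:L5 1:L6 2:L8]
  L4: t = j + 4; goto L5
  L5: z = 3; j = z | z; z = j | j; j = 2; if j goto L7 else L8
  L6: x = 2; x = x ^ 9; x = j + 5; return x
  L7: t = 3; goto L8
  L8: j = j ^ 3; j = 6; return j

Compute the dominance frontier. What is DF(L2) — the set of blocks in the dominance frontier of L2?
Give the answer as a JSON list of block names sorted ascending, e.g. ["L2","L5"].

Answer: ["L1", "L5", "L6", "L8"]

Working:
idom tree: L1←L0 L2←L1 L3←L2 L4←L2 L5←L0 L6←L0 L7←L5 L8←L0
Join-block Dom:
  L1: preds {L0,L2}: {L0} ∩ {L0,L1,L2} = {L0}; idom=L0
  L5: preds {L0,L3,L4}: {L0} ∩ {L0,L1,L2,L3} ∩ {L0,L1,L2,L4} = {L0}; idom=L0
  L6: preds {L0,L3}: {L0} ∩ {L0,L1,L2,L3} = {L0}; idom=L0
  L8: preds {L3,L5,L7}: {L0,L1,L2,L3} ∩ {L0,L5} ∩ {L0,L5,L7} = {L0}; idom=L0

DF walk-up:
  join L1 pred L0: · stop@L0
  join L1 pred L2: L2→L1 stop@L0
  join L5 pred L0: · stop@L0
  join L5 pred L3: L3→L2→L1 stop@L0
  join L5 pred L4: L4→L2→L1 stop@L0
  join L6 pred L0: · stop@L0
  join L6 pred L3: L3→L2→L1 stop@L0
  join L8 pred L3: L3→L2→L1 stop@L0
  join L8 pred L5: L5 stop@L0
  join L8 pred L7: L7→L5 stop@L0
  DF(L0)=∅
  DF(L1)={L1,L5,L6,L8}
  DF(L2)={L1,L5,L6,L8}
  DF(L3)={L5,L6,L8}
  DF(L4)={L5}
  DF(L5)={L8}
  DF(L6)=∅
  DF(L7)={L8}
  DF(L8)=∅

DF(L2) = ["L1", "L5", "L6", "L8"]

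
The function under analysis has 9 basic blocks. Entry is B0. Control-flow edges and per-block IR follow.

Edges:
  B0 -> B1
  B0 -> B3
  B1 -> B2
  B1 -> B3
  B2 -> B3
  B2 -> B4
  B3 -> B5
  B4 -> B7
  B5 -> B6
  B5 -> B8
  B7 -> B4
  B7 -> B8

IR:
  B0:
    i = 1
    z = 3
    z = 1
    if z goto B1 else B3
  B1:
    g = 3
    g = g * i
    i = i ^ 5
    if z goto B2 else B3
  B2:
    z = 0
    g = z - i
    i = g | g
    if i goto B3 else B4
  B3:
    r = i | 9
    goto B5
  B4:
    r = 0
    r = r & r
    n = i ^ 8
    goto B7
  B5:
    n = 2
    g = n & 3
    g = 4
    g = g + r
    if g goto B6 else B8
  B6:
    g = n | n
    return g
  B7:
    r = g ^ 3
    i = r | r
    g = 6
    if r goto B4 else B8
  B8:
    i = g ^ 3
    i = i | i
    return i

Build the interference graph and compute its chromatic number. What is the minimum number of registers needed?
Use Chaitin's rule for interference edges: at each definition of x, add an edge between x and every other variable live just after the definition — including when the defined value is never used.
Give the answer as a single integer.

Block summaries:
  B0 def {i,z} use ∅
  B1 def {g,i} use {i,z}
  B2 def {g,i,z} use {i}
  B3 def {r} use {i}
  B4 def {n,r} use {i}
  B5 def {g,n} use {r}
  B6 def {g} use {n}
  B7 def {g,i,r} use {g}
  B8 def {i} use {g}

Liveness:
  B0 li=∅ lo={i,z}
  B1 li={i,z} lo={i}
  B2 li={i} lo={g,i}
  B3 li={i} lo={r}
  B4 li={g,i} lo={g}
  B5 li={r} lo={g,n}
  B6 li={n} lo=∅
  B7 li={g} lo={g,i}
  B8 li={g} lo=∅

Interfere edges:
  g: {i,n,r,z}
  i: {g,r,z}
  n: {g,r}
  r: {g,i,n}
  z: {g,i}

Registers:
  clique {g,i,r} ⇒ need ≥ 3
  assign g→r0 i→r1 n→r1 r→r2 z→r2 — no edge inside a register ⇒ χ ≤ 3
  χ = 3

Answer: 3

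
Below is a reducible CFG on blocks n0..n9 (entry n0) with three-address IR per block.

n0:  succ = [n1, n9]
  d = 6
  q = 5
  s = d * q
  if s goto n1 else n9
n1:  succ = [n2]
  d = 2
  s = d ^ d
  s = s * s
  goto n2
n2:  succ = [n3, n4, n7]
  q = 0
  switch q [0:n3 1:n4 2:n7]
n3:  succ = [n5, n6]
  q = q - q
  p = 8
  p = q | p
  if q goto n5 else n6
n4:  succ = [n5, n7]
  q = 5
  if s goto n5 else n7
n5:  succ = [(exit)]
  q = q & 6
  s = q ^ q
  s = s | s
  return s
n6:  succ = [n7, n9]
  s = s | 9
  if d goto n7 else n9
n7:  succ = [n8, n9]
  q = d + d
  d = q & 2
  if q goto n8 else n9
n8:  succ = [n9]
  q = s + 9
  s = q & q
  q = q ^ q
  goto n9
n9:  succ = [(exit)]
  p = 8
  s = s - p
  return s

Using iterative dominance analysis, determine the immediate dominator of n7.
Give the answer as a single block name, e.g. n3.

idom tree: n1←n0 n2←n1 n3←n2 n4←n2 n5←n2 n6←n3 n7←n2 n8←n7 n9←n0
Dom∩ at merges:
  n5: preds {n3,n4}: {n0,n1,n2,n3} ∩ {n0,n1,n2,n4} = {n0,n1,n2}; idom=n2
  n7: preds {n2,n4,n6}: {n0,n1,n2} ∩ {n0,n1,n2,n4} ∩ {n0,n1,n2,n3,n6} = {n0,n1,n2}; idom=n2
  n9: preds {n0,n6,n7,n8}: {n0} ∩ {n0,n1,n2,n3,n6} ∩ {n0,n1,n2,n7} ∩ {n0,n1,n2,n7,n8} = {n0}; idom=n0

idom(n7) = n2

Answer: n2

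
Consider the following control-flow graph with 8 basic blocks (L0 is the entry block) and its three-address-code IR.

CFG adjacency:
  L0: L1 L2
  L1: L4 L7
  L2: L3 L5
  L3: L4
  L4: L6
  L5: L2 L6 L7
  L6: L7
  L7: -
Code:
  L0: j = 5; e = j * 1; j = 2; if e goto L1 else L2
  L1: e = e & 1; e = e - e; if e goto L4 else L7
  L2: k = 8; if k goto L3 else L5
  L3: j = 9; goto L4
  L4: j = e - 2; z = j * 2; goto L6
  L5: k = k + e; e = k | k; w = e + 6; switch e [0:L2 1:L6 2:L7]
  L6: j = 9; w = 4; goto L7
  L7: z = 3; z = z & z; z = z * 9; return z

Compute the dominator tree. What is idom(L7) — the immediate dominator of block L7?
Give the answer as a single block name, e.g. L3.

idom tree: L1←L0 L2←L0 L3←L2 L4←L0 L5←L2 L6←L0 L7←L0
Dom∩ at merges:
  L2: preds {L0,L5}: {L0} ∩ {L0,L2,L5} = {L0}; idom=L0
  L4: preds {L1,L3}: {L0,L1} ∩ {L0,L2,L3} = {L0}; idom=L0
  L6: preds {L4,L5}: {L0,L4} ∩ {L0,L2,L5} = {L0}; idom=L0
  L7: preds {L1,L5,L6}: {L0,L1} ∩ {L0,L2,L5} ∩ {L0,L6} = {L0}; idom=L0

idom(L7) = L0

Answer: L0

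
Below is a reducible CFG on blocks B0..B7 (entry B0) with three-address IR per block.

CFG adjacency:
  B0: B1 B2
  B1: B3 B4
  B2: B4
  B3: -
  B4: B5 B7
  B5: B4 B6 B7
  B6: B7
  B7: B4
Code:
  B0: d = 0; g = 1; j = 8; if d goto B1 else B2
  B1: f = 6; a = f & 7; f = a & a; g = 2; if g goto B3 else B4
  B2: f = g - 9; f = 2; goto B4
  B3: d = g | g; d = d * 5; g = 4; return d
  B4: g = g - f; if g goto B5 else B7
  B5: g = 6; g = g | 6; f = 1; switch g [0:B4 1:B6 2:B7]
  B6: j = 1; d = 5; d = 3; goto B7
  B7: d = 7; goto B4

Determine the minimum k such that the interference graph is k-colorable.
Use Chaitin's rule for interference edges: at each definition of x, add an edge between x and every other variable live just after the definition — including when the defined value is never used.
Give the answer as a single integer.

def/use:
  B0 def {d,g,j} use ∅
  B1 def {a,f,g} use ∅
  B2 def {f} use {g}
  B3 def {d,g} use {g}
  B4 def {g} use {f,g}
  B5 def {f,g} use ∅
  B6 def {d,j} use ∅
  B7 def {d} use ∅

Live sets:
  B0: in=∅ out={g}
  B1: in=∅ out={f,g}
  B2: in={g} out={f,g}
  B3: in={g} out=∅
  B4: in={f,g} out={f,g}
  B5: in=∅ out={f,g}
  B6: in={f,g} out={f,g}
  B7: in={f,g} out={f,g}

Conflict graph:
  a: ∅
  d: {f,g,j}
  f: {d,g,j}
  g: {d,f,j}
  j: {d,f,g}

Chromatic number:
  {d,f,g,j} pairwise interfere (4-clique) ⇒ χ ≥ 4
  assign a→c0 d→c0 f→c1 g→c2 j→c3 — no edge inside a register ⇒ χ ≤ 4
  χ = 4

Answer: 4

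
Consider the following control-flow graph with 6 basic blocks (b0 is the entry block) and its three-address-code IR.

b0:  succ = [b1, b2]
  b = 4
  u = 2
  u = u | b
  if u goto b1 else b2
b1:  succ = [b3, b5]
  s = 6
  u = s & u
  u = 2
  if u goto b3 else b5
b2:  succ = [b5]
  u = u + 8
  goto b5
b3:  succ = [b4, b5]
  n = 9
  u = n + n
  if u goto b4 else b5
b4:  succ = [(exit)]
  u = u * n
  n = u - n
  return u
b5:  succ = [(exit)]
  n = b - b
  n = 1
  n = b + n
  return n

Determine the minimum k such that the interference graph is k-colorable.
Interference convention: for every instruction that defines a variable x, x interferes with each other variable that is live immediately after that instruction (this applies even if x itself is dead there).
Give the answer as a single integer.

Answer: 3

Derivation:
Block summaries:
  b0 def {b,u} use ∅
  b1 def {s,u} use {u}
  b2 def {u} use {u}
  b3 def {n,u} use ∅
  b4 def {n,u} use {n,u}
  b5 def {n} use {b}

Backward fixpoint:
  b0: in=∅ out={b,u}
  b1: in={b,u} out={b}
  b2: in={b,u} out={b}
  b3: in={b} out={b,n,u}
  b4: in={n,u} out=∅
  b5: in={b} out=∅

Conflict graph:
  b: {n,s,u}
  n: {b,u}
  s: {b,u}
  u: {b,n,s}

Chromatic number:
  clique {b,n,u} ⇒ need ≥ 3
  3-colouring: R0={b}  R1={u}  R2={n,s}
  χ = 3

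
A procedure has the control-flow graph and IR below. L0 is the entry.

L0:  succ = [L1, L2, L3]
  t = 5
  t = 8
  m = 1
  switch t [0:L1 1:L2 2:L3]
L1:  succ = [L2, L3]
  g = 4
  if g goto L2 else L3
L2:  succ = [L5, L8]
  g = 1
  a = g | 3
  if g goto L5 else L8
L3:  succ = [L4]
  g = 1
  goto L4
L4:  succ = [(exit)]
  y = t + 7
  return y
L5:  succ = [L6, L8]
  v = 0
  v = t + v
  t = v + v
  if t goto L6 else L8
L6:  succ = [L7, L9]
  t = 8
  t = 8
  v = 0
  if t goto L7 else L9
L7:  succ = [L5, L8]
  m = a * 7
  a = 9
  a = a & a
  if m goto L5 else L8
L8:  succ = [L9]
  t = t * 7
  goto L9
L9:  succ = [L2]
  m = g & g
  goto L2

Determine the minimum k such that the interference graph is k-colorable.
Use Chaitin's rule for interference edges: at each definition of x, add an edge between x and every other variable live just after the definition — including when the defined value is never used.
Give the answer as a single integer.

Answer: 4

Analysis:
Per-block:
  L0: def={m,t} ue=∅
  L1: def={g} ue=∅
  L2: def={a,g} ue=∅
  L3: def={g} ue=∅
  L4: def={y} ue={t}
  L5: def={t,v} ue={t}
  L6: def={t,v} ue=∅
  L7: def={a,m} ue={a}
  L8: def={t} ue={t}
  L9: def={m} ue={g}

Backward fixpoint:
  L0 li=∅ lo={t}
  L1 li={t} lo={t}
  L2 li={t} lo={a,g,t}
  L3 li={t} lo={t}
  L4 li={t} lo=∅
  L5 li={a,g,t} lo={a,g,t}
  L6 li={a,g} lo={a,g,t}
  L7 li={a,g,t} lo={a,g,t}
  L8 li={g,t} lo={g,t}
  L9 li={g,t} lo={t}

Interfere edges:
  a↔{g,m,t,v}
  g↔{a,m,t,v}
  m↔{a,g,t}
  t↔{a,g,m,v}
  v↔{a,g,t}
  y↔∅

Colouring:
  lower bound: {a,g,m,t} mutually conflict ⇒ χ ≥ 4
  4-colouring: c0={a,y}  c1={g}  c2={t}  c3={m,v}
  χ = 4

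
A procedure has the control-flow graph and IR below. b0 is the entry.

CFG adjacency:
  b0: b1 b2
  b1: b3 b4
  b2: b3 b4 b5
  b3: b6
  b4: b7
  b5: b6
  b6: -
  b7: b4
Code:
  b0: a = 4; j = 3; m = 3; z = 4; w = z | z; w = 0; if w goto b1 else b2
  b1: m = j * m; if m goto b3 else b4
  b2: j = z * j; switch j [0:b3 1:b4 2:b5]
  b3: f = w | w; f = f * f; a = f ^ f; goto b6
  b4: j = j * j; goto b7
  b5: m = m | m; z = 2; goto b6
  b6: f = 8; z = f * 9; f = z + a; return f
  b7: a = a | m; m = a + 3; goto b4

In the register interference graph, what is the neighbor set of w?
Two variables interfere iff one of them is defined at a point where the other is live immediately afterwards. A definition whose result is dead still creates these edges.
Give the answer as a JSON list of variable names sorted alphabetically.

Answer: ["a", "j", "m", "z"]

Analysis:
def/use:
  b0: def={a,j,m,w,z} ue=∅
  b1: def={m} ue={j,m}
  b2: def={j} ue={j,z}
  b3: def={a,f} ue={w}
  b4: def={j} ue={j}
  b5: def={m,z} ue={m}
  b6: def={f,z} ue={a}
  b7: def={a,m} ue={a,m}

Live sets:
  live b0: ∅→{a,j,m,w,z}
  live b1: {a,j,m,w}→{a,j,m,w}
  live b2: {a,j,m,w,z}→{a,j,m,w}
  live b3: {w}→{a}
  live b4: {a,j,m}→{a,j,m}
  live b5: {a,m}→{a}
  live b6: {a}→∅
  live b7: {a,j,m}→{a,j,m}

Interfere edges:
  a — {f,j,m,w,z}
  f — {a}
  j — {a,m,w,z}
  m — {a,j,w,z}
  w — {a,j,m,z}
  z — {a,j,m,w}

N(w) = ["a", "j", "m", "z"]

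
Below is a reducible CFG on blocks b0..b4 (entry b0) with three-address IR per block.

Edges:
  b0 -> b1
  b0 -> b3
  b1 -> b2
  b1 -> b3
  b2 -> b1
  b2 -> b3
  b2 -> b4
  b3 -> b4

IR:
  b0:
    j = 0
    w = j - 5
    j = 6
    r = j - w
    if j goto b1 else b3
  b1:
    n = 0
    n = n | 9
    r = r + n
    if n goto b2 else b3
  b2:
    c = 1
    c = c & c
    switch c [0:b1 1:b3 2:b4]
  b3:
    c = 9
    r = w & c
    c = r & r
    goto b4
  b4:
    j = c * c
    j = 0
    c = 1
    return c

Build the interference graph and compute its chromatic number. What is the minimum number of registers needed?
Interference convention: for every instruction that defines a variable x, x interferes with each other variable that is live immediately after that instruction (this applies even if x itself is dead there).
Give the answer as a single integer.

Answer: 3

Working:
Per-block:
  b0 def {j,r,w} use ∅
  b1 def {n,r} use {r}
  b2 def {c} use ∅
  b3 def {c,r} use {w}
  b4 def {c,j} use {c}

Liveness:
  live b0: ∅→{r,w}
  live b1: {r,w}→{r,w}
  live b2: {r,w}→{c,r,w}
  live b3: {w}→{c}
  live b4: {c}→∅

Conflict graph:
  c: {r,w}
  j: {r,w}
  n: {r,w}
  r: {c,j,n,w}
  w: {c,j,n,r}

Chromatic number:
  {c,r,w} pairwise interfere (3-clique) ⇒ χ ≥ 3
  3-colouring: c0={r}  c1={w}  c2={c,j,n}
  χ = 3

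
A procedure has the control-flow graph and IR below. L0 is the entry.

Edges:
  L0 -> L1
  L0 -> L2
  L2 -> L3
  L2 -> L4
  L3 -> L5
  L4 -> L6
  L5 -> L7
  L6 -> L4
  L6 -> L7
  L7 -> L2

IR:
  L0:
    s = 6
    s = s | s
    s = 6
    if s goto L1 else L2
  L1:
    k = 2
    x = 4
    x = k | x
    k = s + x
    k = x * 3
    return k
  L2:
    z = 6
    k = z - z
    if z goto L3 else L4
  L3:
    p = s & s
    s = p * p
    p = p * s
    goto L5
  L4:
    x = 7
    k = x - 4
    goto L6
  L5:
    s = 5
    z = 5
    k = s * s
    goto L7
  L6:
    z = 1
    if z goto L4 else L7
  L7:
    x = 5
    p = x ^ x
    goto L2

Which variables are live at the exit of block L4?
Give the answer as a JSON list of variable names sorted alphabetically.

Answer: ["s"]

Working:
Per-block:
  L0: def={s} ue=∅
  L1: def={k,x} ue={s}
  L2: def={k,z} ue=∅
  L3: def={p,s} ue={s}
  L4: def={k,x} ue=∅
  L5: def={k,s,z} ue=∅
  L6: def={z} ue=∅
  L7: def={p,x} ue=∅

Backward fixpoint:
  L0: in=∅ out={s}
  L1: in={s} out=∅
  L2: in={s} out={s}
  L3: in={s} out=∅
  L4: in={s} out={s}
  L5: in=∅ out={s}
  L6: in={s} out={s}
  L7: in={s} out={s}

live-out(L4) = ["s"]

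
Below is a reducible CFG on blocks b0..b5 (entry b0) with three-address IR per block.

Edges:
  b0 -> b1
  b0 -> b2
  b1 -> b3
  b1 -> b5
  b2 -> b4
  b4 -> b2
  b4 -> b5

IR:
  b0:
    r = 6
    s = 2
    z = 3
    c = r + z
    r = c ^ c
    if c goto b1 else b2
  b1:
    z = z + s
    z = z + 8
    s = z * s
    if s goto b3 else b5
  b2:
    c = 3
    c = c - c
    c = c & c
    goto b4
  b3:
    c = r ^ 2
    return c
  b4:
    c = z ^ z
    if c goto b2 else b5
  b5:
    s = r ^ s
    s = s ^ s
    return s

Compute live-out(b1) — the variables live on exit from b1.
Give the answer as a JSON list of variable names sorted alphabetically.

Answer: ["r", "s"]

Working:
def/use:
  b0 def {c,r,s,z} use ∅
  b1 def {s,z} use {s,z}
  b2 def {c} use ∅
  b3 def {c} use {r}
  b4 def {c} use {z}
  b5 def {s} use {r,s}

Live sets:
  b0 li=∅ lo={r,s,z}
  b1 li={r,s,z} lo={r,s}
  b2 li={r,s,z} lo={r,s,z}
  b3 li={r} lo=∅
  b4 li={r,s,z} lo={r,s,z}
  b5 li={r,s} lo=∅

live-out(b1) = ["r", "s"]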